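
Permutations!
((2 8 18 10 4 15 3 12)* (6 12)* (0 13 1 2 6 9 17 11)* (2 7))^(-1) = ((0 13 1 7 2 8 18 10 4 15 3 9 17 11)(6 12))^(-1) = (0 11 17 9 3 15 4 10 18 8 2 7 1 13)(6 12)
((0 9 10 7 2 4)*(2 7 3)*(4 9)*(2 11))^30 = ((0 4)(2 9 10 3 11))^30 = (11)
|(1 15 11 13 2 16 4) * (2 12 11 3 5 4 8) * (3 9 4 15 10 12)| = 30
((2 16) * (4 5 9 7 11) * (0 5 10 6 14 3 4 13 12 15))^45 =((0 5 9 7 11 13 12 15)(2 16)(3 4 10 6 14))^45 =(0 13 9 15 11 5 12 7)(2 16)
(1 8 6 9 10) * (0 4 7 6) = [4, 8, 2, 3, 7, 5, 9, 6, 0, 10, 1] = (0 4 7 6 9 10 1 8)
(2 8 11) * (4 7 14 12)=[0, 1, 8, 3, 7, 5, 6, 14, 11, 9, 10, 2, 4, 13, 12]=(2 8 11)(4 7 14 12)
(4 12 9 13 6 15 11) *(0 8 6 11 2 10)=(0 8 6 15 2 10)(4 12 9 13 11)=[8, 1, 10, 3, 12, 5, 15, 7, 6, 13, 0, 4, 9, 11, 14, 2]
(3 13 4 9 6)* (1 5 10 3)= (1 5 10 3 13 4 9 6)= [0, 5, 2, 13, 9, 10, 1, 7, 8, 6, 3, 11, 12, 4]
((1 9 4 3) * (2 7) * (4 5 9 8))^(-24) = (9)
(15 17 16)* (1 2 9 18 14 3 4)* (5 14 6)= (1 2 9 18 6 5 14 3 4)(15 17 16)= [0, 2, 9, 4, 1, 14, 5, 7, 8, 18, 10, 11, 12, 13, 3, 17, 15, 16, 6]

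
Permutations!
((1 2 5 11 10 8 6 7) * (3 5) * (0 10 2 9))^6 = (0 9 1 7 6 8 10)(2 5)(3 11)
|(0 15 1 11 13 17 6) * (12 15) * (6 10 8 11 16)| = 30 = |(0 12 15 1 16 6)(8 11 13 17 10)|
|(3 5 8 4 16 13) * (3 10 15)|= 8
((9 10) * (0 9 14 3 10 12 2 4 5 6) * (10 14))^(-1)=((0 9 12 2 4 5 6)(3 14))^(-1)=(0 6 5 4 2 12 9)(3 14)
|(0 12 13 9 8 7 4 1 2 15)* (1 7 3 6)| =|(0 12 13 9 8 3 6 1 2 15)(4 7)| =10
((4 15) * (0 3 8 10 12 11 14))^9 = ((0 3 8 10 12 11 14)(4 15))^9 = (0 8 12 14 3 10 11)(4 15)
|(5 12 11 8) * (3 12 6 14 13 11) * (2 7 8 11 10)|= 8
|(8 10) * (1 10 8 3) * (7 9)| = |(1 10 3)(7 9)| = 6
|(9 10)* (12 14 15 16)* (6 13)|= |(6 13)(9 10)(12 14 15 16)|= 4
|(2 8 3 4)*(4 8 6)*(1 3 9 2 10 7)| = 9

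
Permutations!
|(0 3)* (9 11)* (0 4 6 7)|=10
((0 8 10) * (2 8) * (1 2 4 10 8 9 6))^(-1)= ((0 4 10)(1 2 9 6))^(-1)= (0 10 4)(1 6 9 2)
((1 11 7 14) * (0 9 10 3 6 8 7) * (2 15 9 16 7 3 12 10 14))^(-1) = ((0 16 7 2 15 9 14 1 11)(3 6 8)(10 12))^(-1) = (0 11 1 14 9 15 2 7 16)(3 8 6)(10 12)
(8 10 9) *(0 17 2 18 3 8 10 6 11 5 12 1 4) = (0 17 2 18 3 8 6 11 5 12 1 4)(9 10) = [17, 4, 18, 8, 0, 12, 11, 7, 6, 10, 9, 5, 1, 13, 14, 15, 16, 2, 3]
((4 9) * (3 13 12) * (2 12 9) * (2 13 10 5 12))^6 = (13)(3 5)(10 12)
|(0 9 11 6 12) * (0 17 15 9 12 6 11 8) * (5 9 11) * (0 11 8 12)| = |(5 9 12 17 15 8 11)| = 7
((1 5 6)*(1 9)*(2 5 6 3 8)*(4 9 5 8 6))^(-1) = ((1 4 9)(2 8)(3 6 5))^(-1) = (1 9 4)(2 8)(3 5 6)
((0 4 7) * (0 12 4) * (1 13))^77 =((1 13)(4 7 12))^77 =(1 13)(4 12 7)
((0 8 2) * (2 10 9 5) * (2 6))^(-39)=(0 9 2 10 6 8 5)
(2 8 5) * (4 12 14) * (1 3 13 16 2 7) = [0, 3, 8, 13, 12, 7, 6, 1, 5, 9, 10, 11, 14, 16, 4, 15, 2] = (1 3 13 16 2 8 5 7)(4 12 14)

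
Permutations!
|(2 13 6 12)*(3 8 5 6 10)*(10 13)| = |(13)(2 10 3 8 5 6 12)| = 7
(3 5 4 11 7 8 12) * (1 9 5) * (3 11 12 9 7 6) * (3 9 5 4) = (1 7 8 5 3)(4 12 11 6 9) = [0, 7, 2, 1, 12, 3, 9, 8, 5, 4, 10, 6, 11]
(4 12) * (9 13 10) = (4 12)(9 13 10) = [0, 1, 2, 3, 12, 5, 6, 7, 8, 13, 9, 11, 4, 10]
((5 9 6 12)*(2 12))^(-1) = (2 6 9 5 12)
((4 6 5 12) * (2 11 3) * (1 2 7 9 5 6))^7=((1 2 11 3 7 9 5 12 4))^7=(1 12 9 3 2 4 5 7 11)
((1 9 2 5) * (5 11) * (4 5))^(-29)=(1 9 2 11 4 5)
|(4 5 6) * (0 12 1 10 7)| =|(0 12 1 10 7)(4 5 6)| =15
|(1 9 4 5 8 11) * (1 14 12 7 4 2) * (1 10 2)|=|(1 9)(2 10)(4 5 8 11 14 12 7)|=14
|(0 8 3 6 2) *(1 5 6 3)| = |(0 8 1 5 6 2)| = 6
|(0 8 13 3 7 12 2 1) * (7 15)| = |(0 8 13 3 15 7 12 2 1)| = 9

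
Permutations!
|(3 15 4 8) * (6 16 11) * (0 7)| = |(0 7)(3 15 4 8)(6 16 11)| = 12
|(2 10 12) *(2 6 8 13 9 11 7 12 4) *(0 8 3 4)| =12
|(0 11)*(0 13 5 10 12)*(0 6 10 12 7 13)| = |(0 11)(5 12 6 10 7 13)| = 6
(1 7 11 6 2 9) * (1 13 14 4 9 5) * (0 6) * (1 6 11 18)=(0 11)(1 7 18)(2 5 6)(4 9 13 14)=[11, 7, 5, 3, 9, 6, 2, 18, 8, 13, 10, 0, 12, 14, 4, 15, 16, 17, 1]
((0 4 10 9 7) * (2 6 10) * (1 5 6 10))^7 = ((0 4 2 10 9 7)(1 5 6))^7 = (0 4 2 10 9 7)(1 5 6)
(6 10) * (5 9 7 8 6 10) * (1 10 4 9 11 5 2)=(1 10 4 9 7 8 6 2)(5 11)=[0, 10, 1, 3, 9, 11, 2, 8, 6, 7, 4, 5]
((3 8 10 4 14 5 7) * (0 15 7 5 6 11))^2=((0 15 7 3 8 10 4 14 6 11))^2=(0 7 8 4 6)(3 10 14 11 15)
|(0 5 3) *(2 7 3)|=|(0 5 2 7 3)|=5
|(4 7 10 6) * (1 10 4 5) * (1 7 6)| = 4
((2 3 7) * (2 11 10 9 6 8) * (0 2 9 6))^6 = ((0 2 3 7 11 10 6 8 9))^6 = (0 6 7)(2 8 11)(3 9 10)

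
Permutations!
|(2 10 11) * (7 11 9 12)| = |(2 10 9 12 7 11)| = 6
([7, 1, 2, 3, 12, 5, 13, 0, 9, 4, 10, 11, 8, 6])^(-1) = (0 7)(4 9 8 12)(6 13)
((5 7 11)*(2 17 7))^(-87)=(2 11 17 5 7)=((2 17 7 11 5))^(-87)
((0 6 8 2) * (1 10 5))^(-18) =(10)(0 8)(2 6)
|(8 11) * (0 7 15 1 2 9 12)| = |(0 7 15 1 2 9 12)(8 11)| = 14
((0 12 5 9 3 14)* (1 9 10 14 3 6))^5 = ((0 12 5 10 14)(1 9 6))^5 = (14)(1 6 9)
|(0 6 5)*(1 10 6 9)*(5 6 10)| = |(10)(0 9 1 5)| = 4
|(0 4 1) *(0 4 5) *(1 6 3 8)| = 10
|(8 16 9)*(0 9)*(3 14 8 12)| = |(0 9 12 3 14 8 16)| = 7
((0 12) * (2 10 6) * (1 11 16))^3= ((0 12)(1 11 16)(2 10 6))^3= (16)(0 12)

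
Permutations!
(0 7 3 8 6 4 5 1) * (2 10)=[7, 0, 10, 8, 5, 1, 4, 3, 6, 9, 2]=(0 7 3 8 6 4 5 1)(2 10)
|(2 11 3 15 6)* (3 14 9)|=7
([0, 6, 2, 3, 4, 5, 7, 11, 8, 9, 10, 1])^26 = [0, 7, 2, 3, 4, 5, 11, 1, 8, 9, 10, 6]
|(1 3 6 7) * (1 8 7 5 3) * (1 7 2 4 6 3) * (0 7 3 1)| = 14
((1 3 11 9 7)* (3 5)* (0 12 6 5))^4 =(0 3 1 5 7 6 9 12 11)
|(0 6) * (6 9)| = |(0 9 6)| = 3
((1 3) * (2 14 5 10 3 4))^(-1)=(1 3 10 5 14 2 4)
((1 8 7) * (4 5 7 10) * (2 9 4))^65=(1 8 10 2 9 4 5 7)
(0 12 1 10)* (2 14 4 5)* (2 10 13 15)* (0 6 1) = [12, 13, 14, 3, 5, 10, 1, 7, 8, 9, 6, 11, 0, 15, 4, 2] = (0 12)(1 13 15 2 14 4 5 10 6)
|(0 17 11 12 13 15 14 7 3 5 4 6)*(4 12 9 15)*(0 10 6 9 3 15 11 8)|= 42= |(0 17 8)(3 5 12 13 4 9 11)(6 10)(7 15 14)|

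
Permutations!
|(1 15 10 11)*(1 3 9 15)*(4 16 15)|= 7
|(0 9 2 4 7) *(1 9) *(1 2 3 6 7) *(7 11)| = |(0 2 4 1 9 3 6 11 7)| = 9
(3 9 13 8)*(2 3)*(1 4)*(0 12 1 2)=[12, 4, 3, 9, 2, 5, 6, 7, 0, 13, 10, 11, 1, 8]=(0 12 1 4 2 3 9 13 8)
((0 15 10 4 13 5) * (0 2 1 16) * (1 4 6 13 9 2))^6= (0 1 13 10)(5 6 15 16)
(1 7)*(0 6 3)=(0 6 3)(1 7)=[6, 7, 2, 0, 4, 5, 3, 1]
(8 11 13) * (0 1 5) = (0 1 5)(8 11 13) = [1, 5, 2, 3, 4, 0, 6, 7, 11, 9, 10, 13, 12, 8]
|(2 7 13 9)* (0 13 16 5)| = 7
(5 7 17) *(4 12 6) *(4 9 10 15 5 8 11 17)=(4 12 6 9 10 15 5 7)(8 11 17)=[0, 1, 2, 3, 12, 7, 9, 4, 11, 10, 15, 17, 6, 13, 14, 5, 16, 8]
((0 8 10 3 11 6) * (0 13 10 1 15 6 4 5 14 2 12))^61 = ((0 8 1 15 6 13 10 3 11 4 5 14 2 12))^61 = (0 13 5 8 10 14 1 3 2 15 11 12 6 4)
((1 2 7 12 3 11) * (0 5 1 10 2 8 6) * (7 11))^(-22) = (0 8 5 6 1)(2 10 11)(3 12 7)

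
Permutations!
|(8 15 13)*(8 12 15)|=|(12 15 13)|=3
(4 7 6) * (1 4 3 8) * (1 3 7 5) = (1 4 5)(3 8)(6 7) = [0, 4, 2, 8, 5, 1, 7, 6, 3]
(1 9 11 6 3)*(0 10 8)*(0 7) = [10, 9, 2, 1, 4, 5, 3, 0, 7, 11, 8, 6] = (0 10 8 7)(1 9 11 6 3)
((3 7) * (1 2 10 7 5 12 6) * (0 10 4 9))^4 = (0 5 2 10 12 4 7 6 9 3 1)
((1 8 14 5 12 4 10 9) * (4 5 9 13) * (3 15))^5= (1 8 14 9)(3 15)(4 13 10)(5 12)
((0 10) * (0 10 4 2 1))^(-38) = (10)(0 2)(1 4)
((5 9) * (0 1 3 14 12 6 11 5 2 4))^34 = ((0 1 3 14 12 6 11 5 9 2 4))^34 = (0 1 3 14 12 6 11 5 9 2 4)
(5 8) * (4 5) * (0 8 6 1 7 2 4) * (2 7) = (0 8)(1 2 4 5 6) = [8, 2, 4, 3, 5, 6, 1, 7, 0]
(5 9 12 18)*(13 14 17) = (5 9 12 18)(13 14 17) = [0, 1, 2, 3, 4, 9, 6, 7, 8, 12, 10, 11, 18, 14, 17, 15, 16, 13, 5]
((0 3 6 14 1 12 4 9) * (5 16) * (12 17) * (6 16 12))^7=(1 14 6 17)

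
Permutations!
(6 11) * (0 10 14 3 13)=(0 10 14 3 13)(6 11)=[10, 1, 2, 13, 4, 5, 11, 7, 8, 9, 14, 6, 12, 0, 3]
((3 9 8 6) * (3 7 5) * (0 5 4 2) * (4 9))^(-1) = (0 2 4 3 5)(6 8 9 7)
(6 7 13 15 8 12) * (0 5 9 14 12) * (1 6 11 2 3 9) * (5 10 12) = (0 10 12 11 2 3 9 14 5 1 6 7 13 15 8) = [10, 6, 3, 9, 4, 1, 7, 13, 0, 14, 12, 2, 11, 15, 5, 8]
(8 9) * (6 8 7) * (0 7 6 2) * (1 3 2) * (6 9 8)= (9)(0 7 1 3 2)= [7, 3, 0, 2, 4, 5, 6, 1, 8, 9]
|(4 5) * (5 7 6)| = 4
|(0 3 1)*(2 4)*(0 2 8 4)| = 4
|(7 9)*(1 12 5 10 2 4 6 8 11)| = 18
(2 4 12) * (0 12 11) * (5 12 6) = (0 6 5 12 2 4 11) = [6, 1, 4, 3, 11, 12, 5, 7, 8, 9, 10, 0, 2]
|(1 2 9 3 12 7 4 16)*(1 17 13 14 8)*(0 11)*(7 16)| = |(0 11)(1 2 9 3 12 16 17 13 14 8)(4 7)| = 10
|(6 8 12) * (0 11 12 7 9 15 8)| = |(0 11 12 6)(7 9 15 8)| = 4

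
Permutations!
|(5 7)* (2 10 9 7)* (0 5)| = 6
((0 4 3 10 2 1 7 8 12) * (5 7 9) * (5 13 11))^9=(0 5 1 4 7 9 3 8 13 10 12 11 2)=((0 4 3 10 2 1 9 13 11 5 7 8 12))^9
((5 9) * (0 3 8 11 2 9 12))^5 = (0 9 8 12 2 3 5 11)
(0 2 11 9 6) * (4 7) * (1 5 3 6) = [2, 5, 11, 6, 7, 3, 0, 4, 8, 1, 10, 9] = (0 2 11 9 1 5 3 6)(4 7)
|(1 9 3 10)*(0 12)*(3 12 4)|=7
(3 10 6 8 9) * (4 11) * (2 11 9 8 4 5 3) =[0, 1, 11, 10, 9, 3, 4, 7, 8, 2, 6, 5] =(2 11 5 3 10 6 4 9)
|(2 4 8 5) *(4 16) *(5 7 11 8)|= |(2 16 4 5)(7 11 8)|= 12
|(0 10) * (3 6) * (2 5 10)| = |(0 2 5 10)(3 6)| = 4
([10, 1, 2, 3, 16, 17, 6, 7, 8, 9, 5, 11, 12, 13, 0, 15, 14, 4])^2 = (0 5 4 14 10 17 16)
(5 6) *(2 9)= [0, 1, 9, 3, 4, 6, 5, 7, 8, 2]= (2 9)(5 6)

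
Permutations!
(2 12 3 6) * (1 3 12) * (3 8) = (12)(1 8 3 6 2) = [0, 8, 1, 6, 4, 5, 2, 7, 3, 9, 10, 11, 12]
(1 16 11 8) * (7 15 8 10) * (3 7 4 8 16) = (1 3 7 15 16 11 10 4 8) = [0, 3, 2, 7, 8, 5, 6, 15, 1, 9, 4, 10, 12, 13, 14, 16, 11]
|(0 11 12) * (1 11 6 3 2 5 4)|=9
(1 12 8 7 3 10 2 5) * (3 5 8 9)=(1 12 9 3 10 2 8 7 5)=[0, 12, 8, 10, 4, 1, 6, 5, 7, 3, 2, 11, 9]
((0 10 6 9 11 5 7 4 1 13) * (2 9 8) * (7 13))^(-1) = ((0 10 6 8 2 9 11 5 13)(1 7 4))^(-1) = (0 13 5 11 9 2 8 6 10)(1 4 7)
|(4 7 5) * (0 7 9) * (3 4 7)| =4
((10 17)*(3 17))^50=((3 17 10))^50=(3 10 17)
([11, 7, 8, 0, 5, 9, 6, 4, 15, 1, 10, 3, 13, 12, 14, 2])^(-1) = (0 3 11)(1 9 5 4 7)(2 15 8)(12 13)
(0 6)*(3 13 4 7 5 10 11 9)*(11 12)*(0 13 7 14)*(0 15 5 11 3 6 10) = (0 10 12 3 7 11 9 6 13 4 14 15 5) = [10, 1, 2, 7, 14, 0, 13, 11, 8, 6, 12, 9, 3, 4, 15, 5]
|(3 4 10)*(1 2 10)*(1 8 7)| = |(1 2 10 3 4 8 7)| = 7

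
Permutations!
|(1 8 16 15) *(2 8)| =5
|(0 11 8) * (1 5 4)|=|(0 11 8)(1 5 4)|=3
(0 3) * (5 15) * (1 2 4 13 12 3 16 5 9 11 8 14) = (0 16 5 15 9 11 8 14 1 2 4 13 12 3) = [16, 2, 4, 0, 13, 15, 6, 7, 14, 11, 10, 8, 3, 12, 1, 9, 5]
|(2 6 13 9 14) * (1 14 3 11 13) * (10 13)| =20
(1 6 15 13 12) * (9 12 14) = (1 6 15 13 14 9 12) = [0, 6, 2, 3, 4, 5, 15, 7, 8, 12, 10, 11, 1, 14, 9, 13]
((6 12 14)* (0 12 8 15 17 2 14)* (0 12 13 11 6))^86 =(0 15 13 17 11 2 6 14 8)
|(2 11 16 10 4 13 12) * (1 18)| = |(1 18)(2 11 16 10 4 13 12)| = 14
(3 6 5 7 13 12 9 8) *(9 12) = (3 6 5 7 13 9 8) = [0, 1, 2, 6, 4, 7, 5, 13, 3, 8, 10, 11, 12, 9]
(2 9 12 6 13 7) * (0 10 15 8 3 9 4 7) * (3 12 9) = [10, 1, 4, 3, 7, 5, 13, 2, 12, 9, 15, 11, 6, 0, 14, 8] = (0 10 15 8 12 6 13)(2 4 7)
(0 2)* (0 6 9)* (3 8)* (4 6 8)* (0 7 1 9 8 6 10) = (0 2 6 8 3 4 10)(1 9 7) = [2, 9, 6, 4, 10, 5, 8, 1, 3, 7, 0]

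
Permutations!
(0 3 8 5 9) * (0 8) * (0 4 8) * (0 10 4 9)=(0 3 9 10 4 8 5)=[3, 1, 2, 9, 8, 0, 6, 7, 5, 10, 4]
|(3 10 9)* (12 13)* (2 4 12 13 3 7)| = |(13)(2 4 12 3 10 9 7)| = 7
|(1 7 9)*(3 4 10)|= 3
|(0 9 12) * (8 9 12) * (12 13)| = |(0 13 12)(8 9)| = 6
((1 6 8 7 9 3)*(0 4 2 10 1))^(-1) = (0 3 9 7 8 6 1 10 2 4)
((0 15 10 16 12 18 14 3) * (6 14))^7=(0 14 18 16 15 3 6 12 10)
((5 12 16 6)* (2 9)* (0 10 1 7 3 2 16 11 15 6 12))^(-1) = (0 5 6 15 11 12 16 9 2 3 7 1 10)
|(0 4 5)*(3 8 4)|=|(0 3 8 4 5)|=5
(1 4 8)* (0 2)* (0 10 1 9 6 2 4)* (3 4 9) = (0 9 6 2 10 1)(3 4 8) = [9, 0, 10, 4, 8, 5, 2, 7, 3, 6, 1]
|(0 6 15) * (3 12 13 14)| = 12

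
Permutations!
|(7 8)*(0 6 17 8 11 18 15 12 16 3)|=11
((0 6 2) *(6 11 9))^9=(0 2 6 9 11)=((0 11 9 6 2))^9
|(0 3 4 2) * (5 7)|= |(0 3 4 2)(5 7)|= 4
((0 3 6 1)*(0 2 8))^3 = (0 1)(2 3)(6 8)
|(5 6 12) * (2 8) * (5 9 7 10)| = |(2 8)(5 6 12 9 7 10)| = 6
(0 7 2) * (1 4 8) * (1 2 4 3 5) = [7, 3, 0, 5, 8, 1, 6, 4, 2] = (0 7 4 8 2)(1 3 5)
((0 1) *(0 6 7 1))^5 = ((1 6 7))^5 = (1 7 6)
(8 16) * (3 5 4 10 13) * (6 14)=(3 5 4 10 13)(6 14)(8 16)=[0, 1, 2, 5, 10, 4, 14, 7, 16, 9, 13, 11, 12, 3, 6, 15, 8]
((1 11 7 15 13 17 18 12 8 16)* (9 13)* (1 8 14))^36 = ((1 11 7 15 9 13 17 18 12 14)(8 16))^36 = (1 17 7 12 9)(11 18 15 14 13)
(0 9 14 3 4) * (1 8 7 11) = (0 9 14 3 4)(1 8 7 11) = [9, 8, 2, 4, 0, 5, 6, 11, 7, 14, 10, 1, 12, 13, 3]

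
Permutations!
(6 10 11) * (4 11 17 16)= (4 11 6 10 17 16)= [0, 1, 2, 3, 11, 5, 10, 7, 8, 9, 17, 6, 12, 13, 14, 15, 4, 16]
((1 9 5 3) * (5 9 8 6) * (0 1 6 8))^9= (9)(0 1)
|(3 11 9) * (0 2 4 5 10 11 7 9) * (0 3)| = 9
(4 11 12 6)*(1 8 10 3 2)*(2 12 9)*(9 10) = (1 8 9 2)(3 12 6 4 11 10) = [0, 8, 1, 12, 11, 5, 4, 7, 9, 2, 3, 10, 6]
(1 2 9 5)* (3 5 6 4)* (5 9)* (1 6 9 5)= (9)(1 2)(3 5 6 4)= [0, 2, 1, 5, 3, 6, 4, 7, 8, 9]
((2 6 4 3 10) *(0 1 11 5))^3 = (0 5 11 1)(2 3 6 10 4)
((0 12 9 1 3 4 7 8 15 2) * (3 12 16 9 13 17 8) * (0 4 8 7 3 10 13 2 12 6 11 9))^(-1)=(0 16)(1 9 11 6)(2 12 15 8 3 4)(7 17 13 10)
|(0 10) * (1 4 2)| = |(0 10)(1 4 2)| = 6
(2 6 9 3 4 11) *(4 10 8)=(2 6 9 3 10 8 4 11)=[0, 1, 6, 10, 11, 5, 9, 7, 4, 3, 8, 2]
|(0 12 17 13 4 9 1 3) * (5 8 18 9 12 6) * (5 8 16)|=28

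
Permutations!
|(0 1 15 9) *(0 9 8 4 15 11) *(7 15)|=|(0 1 11)(4 7 15 8)|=12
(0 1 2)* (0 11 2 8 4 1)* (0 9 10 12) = (0 9 10 12)(1 8 4)(2 11) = [9, 8, 11, 3, 1, 5, 6, 7, 4, 10, 12, 2, 0]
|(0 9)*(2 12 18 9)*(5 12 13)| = |(0 2 13 5 12 18 9)| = 7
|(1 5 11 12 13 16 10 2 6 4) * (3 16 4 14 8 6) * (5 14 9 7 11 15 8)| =|(1 14 5 15 8 6 9 7 11 12 13 4)(2 3 16 10)| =12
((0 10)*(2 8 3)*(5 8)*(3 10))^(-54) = (10)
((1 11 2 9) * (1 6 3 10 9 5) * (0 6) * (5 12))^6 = ((0 6 3 10 9)(1 11 2 12 5))^6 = (0 6 3 10 9)(1 11 2 12 5)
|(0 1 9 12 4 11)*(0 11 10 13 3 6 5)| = 10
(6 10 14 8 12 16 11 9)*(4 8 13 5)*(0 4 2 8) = (0 4)(2 8 12 16 11 9 6 10 14 13 5) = [4, 1, 8, 3, 0, 2, 10, 7, 12, 6, 14, 9, 16, 5, 13, 15, 11]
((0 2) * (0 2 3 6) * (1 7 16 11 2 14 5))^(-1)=(0 6 3)(1 5 14 2 11 16 7)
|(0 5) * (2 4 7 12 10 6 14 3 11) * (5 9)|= 9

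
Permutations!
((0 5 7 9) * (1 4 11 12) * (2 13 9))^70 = (0 13 7)(1 11)(2 5 9)(4 12)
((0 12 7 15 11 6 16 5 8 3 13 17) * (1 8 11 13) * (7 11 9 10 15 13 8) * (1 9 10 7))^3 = (0 6 10 3 13 12 16 15 9 17 11 5 8 7)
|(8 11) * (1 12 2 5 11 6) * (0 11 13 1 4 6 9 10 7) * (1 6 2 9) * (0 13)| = 13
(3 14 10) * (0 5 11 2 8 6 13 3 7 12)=(0 5 11 2 8 6 13 3 14 10 7 12)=[5, 1, 8, 14, 4, 11, 13, 12, 6, 9, 7, 2, 0, 3, 10]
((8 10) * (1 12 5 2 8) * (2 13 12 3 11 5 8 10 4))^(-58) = ((1 3 11 5 13 12 8 4 2 10))^(-58) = (1 11 13 8 2)(3 5 12 4 10)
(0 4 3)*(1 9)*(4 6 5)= [6, 9, 2, 0, 3, 4, 5, 7, 8, 1]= (0 6 5 4 3)(1 9)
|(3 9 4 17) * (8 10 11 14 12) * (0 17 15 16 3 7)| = |(0 17 7)(3 9 4 15 16)(8 10 11 14 12)| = 15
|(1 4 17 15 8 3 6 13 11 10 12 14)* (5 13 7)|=14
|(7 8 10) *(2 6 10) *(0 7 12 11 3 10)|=20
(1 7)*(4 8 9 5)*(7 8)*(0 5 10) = (0 5 4 7 1 8 9 10) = [5, 8, 2, 3, 7, 4, 6, 1, 9, 10, 0]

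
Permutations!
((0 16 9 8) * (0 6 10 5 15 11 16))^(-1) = (5 10 6 8 9 16 11 15)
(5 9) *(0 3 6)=[3, 1, 2, 6, 4, 9, 0, 7, 8, 5]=(0 3 6)(5 9)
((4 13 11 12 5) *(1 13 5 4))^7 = ((1 13 11 12 4 5))^7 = (1 13 11 12 4 5)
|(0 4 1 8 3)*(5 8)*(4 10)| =7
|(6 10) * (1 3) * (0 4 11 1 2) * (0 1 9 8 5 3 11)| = 14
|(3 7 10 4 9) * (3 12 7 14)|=10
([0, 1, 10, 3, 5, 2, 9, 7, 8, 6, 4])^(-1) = [0, 1, 5, 3, 10, 4, 9, 7, 8, 6, 2]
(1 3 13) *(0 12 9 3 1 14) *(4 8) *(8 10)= [12, 1, 2, 13, 10, 5, 6, 7, 4, 3, 8, 11, 9, 14, 0]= (0 12 9 3 13 14)(4 10 8)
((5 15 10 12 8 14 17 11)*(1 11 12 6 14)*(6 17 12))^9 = ((1 11 5 15 10 17 6 14 12 8))^9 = (1 8 12 14 6 17 10 15 5 11)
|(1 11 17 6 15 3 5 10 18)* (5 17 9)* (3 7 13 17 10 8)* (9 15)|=13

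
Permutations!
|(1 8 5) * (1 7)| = |(1 8 5 7)| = 4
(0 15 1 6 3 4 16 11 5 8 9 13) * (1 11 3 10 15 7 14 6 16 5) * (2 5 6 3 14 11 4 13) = (0 7 11 1 16 14 3 13)(2 5 8 9)(4 6 10 15) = [7, 16, 5, 13, 6, 8, 10, 11, 9, 2, 15, 1, 12, 0, 3, 4, 14]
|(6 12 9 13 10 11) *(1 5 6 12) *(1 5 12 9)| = |(1 12)(5 6)(9 13 10 11)| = 4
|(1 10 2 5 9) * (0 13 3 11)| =|(0 13 3 11)(1 10 2 5 9)| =20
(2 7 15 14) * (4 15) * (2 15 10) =(2 7 4 10)(14 15) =[0, 1, 7, 3, 10, 5, 6, 4, 8, 9, 2, 11, 12, 13, 15, 14]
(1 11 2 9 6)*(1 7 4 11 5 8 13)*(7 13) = [0, 5, 9, 3, 11, 8, 13, 4, 7, 6, 10, 2, 12, 1] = (1 5 8 7 4 11 2 9 6 13)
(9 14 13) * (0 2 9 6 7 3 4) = (0 2 9 14 13 6 7 3 4) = [2, 1, 9, 4, 0, 5, 7, 3, 8, 14, 10, 11, 12, 6, 13]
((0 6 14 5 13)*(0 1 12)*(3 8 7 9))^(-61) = ((0 6 14 5 13 1 12)(3 8 7 9))^(-61) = (0 14 13 12 6 5 1)(3 9 7 8)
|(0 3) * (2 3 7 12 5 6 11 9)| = |(0 7 12 5 6 11 9 2 3)| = 9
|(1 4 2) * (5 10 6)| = 3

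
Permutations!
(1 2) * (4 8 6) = (1 2)(4 8 6) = [0, 2, 1, 3, 8, 5, 4, 7, 6]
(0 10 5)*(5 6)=[10, 1, 2, 3, 4, 0, 5, 7, 8, 9, 6]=(0 10 6 5)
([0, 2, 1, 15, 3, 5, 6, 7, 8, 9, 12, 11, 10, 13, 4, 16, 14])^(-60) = [0, 1, 2, 3, 4, 5, 6, 7, 8, 9, 10, 11, 12, 13, 14, 15, 16]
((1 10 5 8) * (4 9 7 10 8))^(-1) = ((1 8)(4 9 7 10 5))^(-1) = (1 8)(4 5 10 7 9)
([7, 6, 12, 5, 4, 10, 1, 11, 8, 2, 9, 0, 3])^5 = [11, 6, 9, 12, 4, 3, 1, 0, 8, 10, 5, 7, 2]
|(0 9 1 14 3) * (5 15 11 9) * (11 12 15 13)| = 8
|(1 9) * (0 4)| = |(0 4)(1 9)| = 2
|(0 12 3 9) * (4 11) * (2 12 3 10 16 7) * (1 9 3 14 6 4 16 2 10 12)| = |(0 14 6 4 11 16 7 10 2 1 9)| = 11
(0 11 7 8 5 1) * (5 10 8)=(0 11 7 5 1)(8 10)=[11, 0, 2, 3, 4, 1, 6, 5, 10, 9, 8, 7]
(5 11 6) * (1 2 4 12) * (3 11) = (1 2 4 12)(3 11 6 5) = [0, 2, 4, 11, 12, 3, 5, 7, 8, 9, 10, 6, 1]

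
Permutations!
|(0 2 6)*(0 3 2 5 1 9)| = 12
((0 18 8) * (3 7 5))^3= ((0 18 8)(3 7 5))^3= (18)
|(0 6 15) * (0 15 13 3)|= |(15)(0 6 13 3)|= 4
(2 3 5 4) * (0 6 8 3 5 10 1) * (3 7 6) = (0 3 10 1)(2 5 4)(6 8 7) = [3, 0, 5, 10, 2, 4, 8, 6, 7, 9, 1]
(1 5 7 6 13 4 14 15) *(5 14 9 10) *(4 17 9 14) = (1 4 14 15)(5 7 6 13 17 9 10) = [0, 4, 2, 3, 14, 7, 13, 6, 8, 10, 5, 11, 12, 17, 15, 1, 16, 9]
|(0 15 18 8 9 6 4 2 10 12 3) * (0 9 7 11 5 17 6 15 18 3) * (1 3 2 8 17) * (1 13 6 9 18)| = 70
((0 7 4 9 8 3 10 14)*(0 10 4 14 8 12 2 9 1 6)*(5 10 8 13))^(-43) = (0 4 14 6 3 7 1 8)(2 12 9)(5 13 10)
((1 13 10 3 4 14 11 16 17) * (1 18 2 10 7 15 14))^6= (1 16 4 11 3 14 10 15 2 7 18 13 17)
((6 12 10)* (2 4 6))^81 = ((2 4 6 12 10))^81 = (2 4 6 12 10)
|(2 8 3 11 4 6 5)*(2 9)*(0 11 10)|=10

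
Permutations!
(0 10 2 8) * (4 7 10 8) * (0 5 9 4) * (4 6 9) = (0 8 5 4 7 10 2)(6 9) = [8, 1, 0, 3, 7, 4, 9, 10, 5, 6, 2]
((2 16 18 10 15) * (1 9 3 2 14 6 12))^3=(1 2 10 6 9 16 15 12 3 18 14)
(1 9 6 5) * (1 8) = (1 9 6 5 8) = [0, 9, 2, 3, 4, 8, 5, 7, 1, 6]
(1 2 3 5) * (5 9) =[0, 2, 3, 9, 4, 1, 6, 7, 8, 5] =(1 2 3 9 5)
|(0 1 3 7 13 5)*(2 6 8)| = 6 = |(0 1 3 7 13 5)(2 6 8)|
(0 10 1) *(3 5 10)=[3, 0, 2, 5, 4, 10, 6, 7, 8, 9, 1]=(0 3 5 10 1)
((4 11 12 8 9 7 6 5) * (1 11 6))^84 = (12)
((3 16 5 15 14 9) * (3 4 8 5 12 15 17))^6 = (3 4 12 5 14)(8 15 17 9 16)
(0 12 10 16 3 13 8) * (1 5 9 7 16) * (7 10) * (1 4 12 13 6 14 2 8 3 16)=(16)(0 13 3 6 14 2 8)(1 5 9 10 4 12 7)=[13, 5, 8, 6, 12, 9, 14, 1, 0, 10, 4, 11, 7, 3, 2, 15, 16]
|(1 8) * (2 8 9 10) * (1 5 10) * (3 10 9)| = |(1 3 10 2 8 5 9)| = 7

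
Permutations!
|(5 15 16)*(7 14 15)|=5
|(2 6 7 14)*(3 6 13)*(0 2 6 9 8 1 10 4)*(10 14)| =|(0 2 13 3 9 8 1 14 6 7 10 4)| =12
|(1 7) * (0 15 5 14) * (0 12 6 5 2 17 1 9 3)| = 8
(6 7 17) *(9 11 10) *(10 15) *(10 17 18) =(6 7 18 10 9 11 15 17) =[0, 1, 2, 3, 4, 5, 7, 18, 8, 11, 9, 15, 12, 13, 14, 17, 16, 6, 10]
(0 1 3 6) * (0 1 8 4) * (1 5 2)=(0 8 4)(1 3 6 5 2)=[8, 3, 1, 6, 0, 2, 5, 7, 4]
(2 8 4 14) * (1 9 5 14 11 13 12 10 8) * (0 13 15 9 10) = (0 13 12)(1 10 8 4 11 15 9 5 14 2) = [13, 10, 1, 3, 11, 14, 6, 7, 4, 5, 8, 15, 0, 12, 2, 9]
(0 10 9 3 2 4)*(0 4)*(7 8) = (0 10 9 3 2)(7 8) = [10, 1, 0, 2, 4, 5, 6, 8, 7, 3, 9]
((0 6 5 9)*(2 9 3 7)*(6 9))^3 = (0 9)(2 3 6 7 5)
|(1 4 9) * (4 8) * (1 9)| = 3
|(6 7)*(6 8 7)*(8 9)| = 3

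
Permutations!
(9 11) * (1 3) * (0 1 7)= (0 1 3 7)(9 11)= [1, 3, 2, 7, 4, 5, 6, 0, 8, 11, 10, 9]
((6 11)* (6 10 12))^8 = (12)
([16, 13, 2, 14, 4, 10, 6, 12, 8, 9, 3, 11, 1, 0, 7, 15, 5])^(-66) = [3, 5, 2, 1, 4, 7, 6, 0, 8, 9, 12, 11, 16, 10, 13, 15, 14]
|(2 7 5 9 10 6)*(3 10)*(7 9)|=10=|(2 9 3 10 6)(5 7)|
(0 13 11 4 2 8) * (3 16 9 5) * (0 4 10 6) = (0 13 11 10 6)(2 8 4)(3 16 9 5) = [13, 1, 8, 16, 2, 3, 0, 7, 4, 5, 6, 10, 12, 11, 14, 15, 9]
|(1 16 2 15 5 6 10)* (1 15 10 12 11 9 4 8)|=12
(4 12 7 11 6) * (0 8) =(0 8)(4 12 7 11 6) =[8, 1, 2, 3, 12, 5, 4, 11, 0, 9, 10, 6, 7]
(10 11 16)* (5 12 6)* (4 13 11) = [0, 1, 2, 3, 13, 12, 5, 7, 8, 9, 4, 16, 6, 11, 14, 15, 10] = (4 13 11 16 10)(5 12 6)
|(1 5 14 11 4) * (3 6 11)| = |(1 5 14 3 6 11 4)| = 7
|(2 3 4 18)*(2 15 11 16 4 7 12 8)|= 5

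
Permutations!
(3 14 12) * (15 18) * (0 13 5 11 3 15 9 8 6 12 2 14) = (0 13 5 11 3)(2 14)(6 12 15 18 9 8) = [13, 1, 14, 0, 4, 11, 12, 7, 6, 8, 10, 3, 15, 5, 2, 18, 16, 17, 9]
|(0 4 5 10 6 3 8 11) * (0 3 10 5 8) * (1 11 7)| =14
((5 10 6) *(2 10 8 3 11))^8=(2 10 6 5 8 3 11)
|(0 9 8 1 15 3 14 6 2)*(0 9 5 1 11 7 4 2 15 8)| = |(0 5 1 8 11 7 4 2 9)(3 14 6 15)| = 36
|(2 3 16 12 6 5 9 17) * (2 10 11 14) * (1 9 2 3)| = |(1 9 17 10 11 14 3 16 12 6 5 2)| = 12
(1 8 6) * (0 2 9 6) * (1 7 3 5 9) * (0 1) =(0 2)(1 8)(3 5 9 6 7) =[2, 8, 0, 5, 4, 9, 7, 3, 1, 6]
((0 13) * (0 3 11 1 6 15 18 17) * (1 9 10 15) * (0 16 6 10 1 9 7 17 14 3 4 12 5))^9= (0 5 12 4 13)(1 16 11 18)(3 15 9 17)(6 7 14 10)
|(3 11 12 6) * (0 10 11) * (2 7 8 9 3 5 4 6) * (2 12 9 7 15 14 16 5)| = |(0 10 11 9 3)(2 15 14 16 5 4 6)(7 8)| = 70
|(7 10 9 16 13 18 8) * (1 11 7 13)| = 6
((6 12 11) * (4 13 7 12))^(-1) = ((4 13 7 12 11 6))^(-1) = (4 6 11 12 7 13)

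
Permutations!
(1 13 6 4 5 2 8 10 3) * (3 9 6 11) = (1 13 11 3)(2 8 10 9 6 4 5) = [0, 13, 8, 1, 5, 2, 4, 7, 10, 6, 9, 3, 12, 11]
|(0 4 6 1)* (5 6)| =5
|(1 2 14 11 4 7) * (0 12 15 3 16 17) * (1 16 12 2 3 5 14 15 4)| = 13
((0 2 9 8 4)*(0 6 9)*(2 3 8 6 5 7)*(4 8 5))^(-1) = (0 2 7 5 3)(6 9)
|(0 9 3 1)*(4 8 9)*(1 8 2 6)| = |(0 4 2 6 1)(3 8 9)| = 15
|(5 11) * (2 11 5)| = |(2 11)| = 2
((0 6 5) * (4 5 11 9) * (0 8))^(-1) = ((0 6 11 9 4 5 8))^(-1) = (0 8 5 4 9 11 6)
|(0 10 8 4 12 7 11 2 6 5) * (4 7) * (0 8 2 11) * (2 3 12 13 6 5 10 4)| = |(0 4 13 6 10 3 12 2 5 8 7)| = 11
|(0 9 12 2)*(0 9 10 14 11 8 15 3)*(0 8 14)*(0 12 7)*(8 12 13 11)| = 12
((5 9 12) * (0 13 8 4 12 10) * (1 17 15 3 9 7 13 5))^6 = (0 12 10 4 9 8 3 13 15 7 17 5 1)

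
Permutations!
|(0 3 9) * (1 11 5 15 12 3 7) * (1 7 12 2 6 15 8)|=12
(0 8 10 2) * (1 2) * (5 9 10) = (0 8 5 9 10 1 2) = [8, 2, 0, 3, 4, 9, 6, 7, 5, 10, 1]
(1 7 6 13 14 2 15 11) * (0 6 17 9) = (0 6 13 14 2 15 11 1 7 17 9) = [6, 7, 15, 3, 4, 5, 13, 17, 8, 0, 10, 1, 12, 14, 2, 11, 16, 9]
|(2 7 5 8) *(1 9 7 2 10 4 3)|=8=|(1 9 7 5 8 10 4 3)|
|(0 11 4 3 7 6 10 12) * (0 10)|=6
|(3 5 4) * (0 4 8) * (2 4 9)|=|(0 9 2 4 3 5 8)|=7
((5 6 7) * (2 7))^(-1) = (2 6 5 7)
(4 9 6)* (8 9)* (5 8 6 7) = [0, 1, 2, 3, 6, 8, 4, 5, 9, 7] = (4 6)(5 8 9 7)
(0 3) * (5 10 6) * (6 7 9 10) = [3, 1, 2, 0, 4, 6, 5, 9, 8, 10, 7] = (0 3)(5 6)(7 9 10)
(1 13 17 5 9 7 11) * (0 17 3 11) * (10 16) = [17, 13, 2, 11, 4, 9, 6, 0, 8, 7, 16, 1, 12, 3, 14, 15, 10, 5] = (0 17 5 9 7)(1 13 3 11)(10 16)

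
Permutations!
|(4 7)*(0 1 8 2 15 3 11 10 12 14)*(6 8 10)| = |(0 1 10 12 14)(2 15 3 11 6 8)(4 7)| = 30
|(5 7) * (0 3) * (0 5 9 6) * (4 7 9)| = 10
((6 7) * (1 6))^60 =(7)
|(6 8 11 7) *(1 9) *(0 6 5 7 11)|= |(11)(0 6 8)(1 9)(5 7)|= 6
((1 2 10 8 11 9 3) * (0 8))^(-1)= ((0 8 11 9 3 1 2 10))^(-1)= (0 10 2 1 3 9 11 8)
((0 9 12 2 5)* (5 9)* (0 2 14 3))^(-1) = ((0 5 2 9 12 14 3))^(-1) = (0 3 14 12 9 2 5)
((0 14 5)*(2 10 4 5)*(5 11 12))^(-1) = (0 5 12 11 4 10 2 14)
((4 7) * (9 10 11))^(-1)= ((4 7)(9 10 11))^(-1)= (4 7)(9 11 10)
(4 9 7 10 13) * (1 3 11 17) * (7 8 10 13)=(1 3 11 17)(4 9 8 10 7 13)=[0, 3, 2, 11, 9, 5, 6, 13, 10, 8, 7, 17, 12, 4, 14, 15, 16, 1]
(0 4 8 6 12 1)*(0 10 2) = (0 4 8 6 12 1 10 2) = [4, 10, 0, 3, 8, 5, 12, 7, 6, 9, 2, 11, 1]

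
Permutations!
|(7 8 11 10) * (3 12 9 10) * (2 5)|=|(2 5)(3 12 9 10 7 8 11)|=14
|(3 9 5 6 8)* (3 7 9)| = 5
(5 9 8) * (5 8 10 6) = (5 9 10 6) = [0, 1, 2, 3, 4, 9, 5, 7, 8, 10, 6]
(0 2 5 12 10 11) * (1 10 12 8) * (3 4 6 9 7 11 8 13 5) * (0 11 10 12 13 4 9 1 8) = (0 2 3 9 7 10)(1 12 13 5 4 6) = [2, 12, 3, 9, 6, 4, 1, 10, 8, 7, 0, 11, 13, 5]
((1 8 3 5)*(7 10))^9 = (1 8 3 5)(7 10)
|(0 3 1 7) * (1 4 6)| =6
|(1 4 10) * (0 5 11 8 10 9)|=|(0 5 11 8 10 1 4 9)|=8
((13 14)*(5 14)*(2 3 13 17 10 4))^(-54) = ((2 3 13 5 14 17 10 4))^(-54) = (2 13 14 10)(3 5 17 4)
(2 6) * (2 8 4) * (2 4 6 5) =[0, 1, 5, 3, 4, 2, 8, 7, 6] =(2 5)(6 8)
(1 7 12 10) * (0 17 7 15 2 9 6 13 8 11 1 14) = (0 17 7 12 10 14)(1 15 2 9 6 13 8 11) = [17, 15, 9, 3, 4, 5, 13, 12, 11, 6, 14, 1, 10, 8, 0, 2, 16, 7]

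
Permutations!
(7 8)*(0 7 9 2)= [7, 1, 0, 3, 4, 5, 6, 8, 9, 2]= (0 7 8 9 2)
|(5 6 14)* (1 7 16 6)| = 6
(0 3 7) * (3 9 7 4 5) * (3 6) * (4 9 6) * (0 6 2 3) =(0 2 3 9 7 6)(4 5) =[2, 1, 3, 9, 5, 4, 0, 6, 8, 7]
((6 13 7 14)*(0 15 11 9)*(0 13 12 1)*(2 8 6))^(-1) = ((0 15 11 9 13 7 14 2 8 6 12 1))^(-1) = (0 1 12 6 8 2 14 7 13 9 11 15)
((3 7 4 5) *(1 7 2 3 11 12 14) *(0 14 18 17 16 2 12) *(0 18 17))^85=((0 14 1 7 4 5 11 18)(2 3 12 17 16))^85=(0 5 1 18 4 14 11 7)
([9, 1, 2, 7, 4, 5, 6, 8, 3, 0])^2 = [0, 1, 2, 8, 4, 5, 6, 3, 7, 9]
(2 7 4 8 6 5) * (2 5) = (2 7 4 8 6) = [0, 1, 7, 3, 8, 5, 2, 4, 6]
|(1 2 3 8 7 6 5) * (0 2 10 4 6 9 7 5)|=18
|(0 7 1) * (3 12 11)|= 3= |(0 7 1)(3 12 11)|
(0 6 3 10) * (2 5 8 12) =(0 6 3 10)(2 5 8 12) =[6, 1, 5, 10, 4, 8, 3, 7, 12, 9, 0, 11, 2]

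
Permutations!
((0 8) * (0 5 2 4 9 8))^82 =((2 4 9 8 5))^82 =(2 9 5 4 8)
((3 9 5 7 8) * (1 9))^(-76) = (1 5 8)(3 9 7)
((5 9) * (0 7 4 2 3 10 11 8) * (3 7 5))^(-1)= ((0 5 9 3 10 11 8)(2 7 4))^(-1)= (0 8 11 10 3 9 5)(2 4 7)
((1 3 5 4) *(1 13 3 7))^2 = ((1 7)(3 5 4 13))^2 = (3 4)(5 13)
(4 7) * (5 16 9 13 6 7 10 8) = [0, 1, 2, 3, 10, 16, 7, 4, 5, 13, 8, 11, 12, 6, 14, 15, 9] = (4 10 8 5 16 9 13 6 7)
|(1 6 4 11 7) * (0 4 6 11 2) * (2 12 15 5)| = 6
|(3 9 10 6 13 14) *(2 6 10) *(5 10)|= |(2 6 13 14 3 9)(5 10)|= 6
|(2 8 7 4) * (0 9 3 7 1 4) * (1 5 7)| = |(0 9 3 1 4 2 8 5 7)| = 9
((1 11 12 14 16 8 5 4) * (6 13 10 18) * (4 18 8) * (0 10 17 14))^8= (0 14 8 4 18 11 13)(1 6 12 17 10 16 5)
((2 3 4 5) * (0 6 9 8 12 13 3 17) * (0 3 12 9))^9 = ((0 6)(2 17 3 4 5)(8 9)(12 13))^9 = (0 6)(2 5 4 3 17)(8 9)(12 13)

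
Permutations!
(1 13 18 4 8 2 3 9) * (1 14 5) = (1 13 18 4 8 2 3 9 14 5) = [0, 13, 3, 9, 8, 1, 6, 7, 2, 14, 10, 11, 12, 18, 5, 15, 16, 17, 4]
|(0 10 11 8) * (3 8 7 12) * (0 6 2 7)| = 6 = |(0 10 11)(2 7 12 3 8 6)|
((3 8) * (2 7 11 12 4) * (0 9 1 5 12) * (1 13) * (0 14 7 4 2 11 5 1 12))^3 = (0 12 11 5 13 4 7 9 2 14)(3 8)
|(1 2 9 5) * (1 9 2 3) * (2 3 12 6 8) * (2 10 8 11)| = |(1 12 6 11 2 3)(5 9)(8 10)| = 6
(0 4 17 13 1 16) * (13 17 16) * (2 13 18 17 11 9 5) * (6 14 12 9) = (0 4 16)(1 18 17 11 6 14 12 9 5 2 13) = [4, 18, 13, 3, 16, 2, 14, 7, 8, 5, 10, 6, 9, 1, 12, 15, 0, 11, 17]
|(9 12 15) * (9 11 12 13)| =|(9 13)(11 12 15)| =6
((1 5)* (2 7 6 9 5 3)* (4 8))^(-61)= ((1 3 2 7 6 9 5)(4 8))^(-61)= (1 2 6 5 3 7 9)(4 8)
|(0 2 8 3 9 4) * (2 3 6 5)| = |(0 3 9 4)(2 8 6 5)| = 4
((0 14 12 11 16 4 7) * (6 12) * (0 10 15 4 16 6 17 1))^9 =((0 14 17 1)(4 7 10 15)(6 12 11))^9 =(0 14 17 1)(4 7 10 15)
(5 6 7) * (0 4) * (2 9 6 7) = (0 4)(2 9 6)(5 7) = [4, 1, 9, 3, 0, 7, 2, 5, 8, 6]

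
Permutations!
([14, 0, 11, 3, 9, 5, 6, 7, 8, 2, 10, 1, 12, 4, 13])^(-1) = [1, 11, 9, 3, 13, 5, 6, 7, 8, 4, 10, 2, 12, 14, 0]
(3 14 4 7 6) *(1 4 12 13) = (1 4 7 6 3 14 12 13) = [0, 4, 2, 14, 7, 5, 3, 6, 8, 9, 10, 11, 13, 1, 12]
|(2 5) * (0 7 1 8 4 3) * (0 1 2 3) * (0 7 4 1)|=6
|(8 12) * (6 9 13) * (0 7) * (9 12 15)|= |(0 7)(6 12 8 15 9 13)|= 6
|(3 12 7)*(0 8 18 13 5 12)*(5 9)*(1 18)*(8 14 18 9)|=|(0 14 18 13 8 1 9 5 12 7 3)|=11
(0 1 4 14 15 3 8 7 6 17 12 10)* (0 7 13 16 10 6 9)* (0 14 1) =(1 4)(3 8 13 16 10 7 9 14 15)(6 17 12) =[0, 4, 2, 8, 1, 5, 17, 9, 13, 14, 7, 11, 6, 16, 15, 3, 10, 12]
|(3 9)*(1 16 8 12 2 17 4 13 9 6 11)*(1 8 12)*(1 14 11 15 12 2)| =33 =|(1 16 2 17 4 13 9 3 6 15 12)(8 14 11)|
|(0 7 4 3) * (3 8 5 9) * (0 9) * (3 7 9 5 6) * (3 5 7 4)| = 6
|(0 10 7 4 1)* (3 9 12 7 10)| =7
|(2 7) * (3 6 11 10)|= |(2 7)(3 6 11 10)|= 4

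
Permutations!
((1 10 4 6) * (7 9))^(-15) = ((1 10 4 6)(7 9))^(-15) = (1 10 4 6)(7 9)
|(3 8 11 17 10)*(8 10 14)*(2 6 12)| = |(2 6 12)(3 10)(8 11 17 14)| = 12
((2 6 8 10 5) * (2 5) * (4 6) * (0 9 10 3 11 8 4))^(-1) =((0 9 10 2)(3 11 8)(4 6))^(-1) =(0 2 10 9)(3 8 11)(4 6)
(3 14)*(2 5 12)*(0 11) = (0 11)(2 5 12)(3 14) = [11, 1, 5, 14, 4, 12, 6, 7, 8, 9, 10, 0, 2, 13, 3]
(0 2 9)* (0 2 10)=(0 10)(2 9)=[10, 1, 9, 3, 4, 5, 6, 7, 8, 2, 0]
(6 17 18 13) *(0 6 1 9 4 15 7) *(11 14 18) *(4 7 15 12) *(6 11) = (0 11 14 18 13 1 9 7)(4 12)(6 17) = [11, 9, 2, 3, 12, 5, 17, 0, 8, 7, 10, 14, 4, 1, 18, 15, 16, 6, 13]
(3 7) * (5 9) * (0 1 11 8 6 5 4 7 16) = (0 1 11 8 6 5 9 4 7 3 16) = [1, 11, 2, 16, 7, 9, 5, 3, 6, 4, 10, 8, 12, 13, 14, 15, 0]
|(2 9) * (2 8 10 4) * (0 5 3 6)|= |(0 5 3 6)(2 9 8 10 4)|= 20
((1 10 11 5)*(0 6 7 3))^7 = (0 3 7 6)(1 5 11 10)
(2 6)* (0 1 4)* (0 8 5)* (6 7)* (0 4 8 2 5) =(0 1 8)(2 7 6 5 4) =[1, 8, 7, 3, 2, 4, 5, 6, 0]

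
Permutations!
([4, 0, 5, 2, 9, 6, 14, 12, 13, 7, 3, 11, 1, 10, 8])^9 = (0 7)(1 9)(2 5 6 14 8 13 10 3)(4 12)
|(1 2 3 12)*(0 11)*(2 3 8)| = |(0 11)(1 3 12)(2 8)| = 6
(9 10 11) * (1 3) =[0, 3, 2, 1, 4, 5, 6, 7, 8, 10, 11, 9] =(1 3)(9 10 11)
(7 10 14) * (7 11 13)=[0, 1, 2, 3, 4, 5, 6, 10, 8, 9, 14, 13, 12, 7, 11]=(7 10 14 11 13)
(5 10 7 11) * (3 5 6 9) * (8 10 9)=(3 5 9)(6 8 10 7 11)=[0, 1, 2, 5, 4, 9, 8, 11, 10, 3, 7, 6]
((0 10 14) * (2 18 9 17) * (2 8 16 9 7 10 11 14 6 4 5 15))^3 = ((0 11 14)(2 18 7 10 6 4 5 15)(8 16 9 17))^3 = (2 10 5 18 6 15 7 4)(8 17 9 16)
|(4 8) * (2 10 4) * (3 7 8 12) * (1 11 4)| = 9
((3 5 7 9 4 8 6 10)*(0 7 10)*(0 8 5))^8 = ((0 7 9 4 5 10 3)(6 8))^8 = (0 7 9 4 5 10 3)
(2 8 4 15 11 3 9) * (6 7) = [0, 1, 8, 9, 15, 5, 7, 6, 4, 2, 10, 3, 12, 13, 14, 11] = (2 8 4 15 11 3 9)(6 7)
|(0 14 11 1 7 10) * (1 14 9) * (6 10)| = 6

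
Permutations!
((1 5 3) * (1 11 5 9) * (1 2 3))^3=((1 9 2 3 11 5))^3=(1 3)(2 5)(9 11)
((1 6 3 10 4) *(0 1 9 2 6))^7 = ((0 1)(2 6 3 10 4 9))^7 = (0 1)(2 6 3 10 4 9)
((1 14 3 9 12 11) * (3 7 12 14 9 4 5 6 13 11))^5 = (1 3 11 12 13 7 6 14 5 9 4)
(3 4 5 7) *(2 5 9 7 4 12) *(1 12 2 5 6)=(1 12 5 4 9 7 3 2 6)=[0, 12, 6, 2, 9, 4, 1, 3, 8, 7, 10, 11, 5]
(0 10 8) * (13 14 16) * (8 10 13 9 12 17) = (0 13 14 16 9 12 17 8) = [13, 1, 2, 3, 4, 5, 6, 7, 0, 12, 10, 11, 17, 14, 16, 15, 9, 8]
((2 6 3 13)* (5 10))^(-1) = (2 13 3 6)(5 10)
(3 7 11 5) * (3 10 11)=[0, 1, 2, 7, 4, 10, 6, 3, 8, 9, 11, 5]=(3 7)(5 10 11)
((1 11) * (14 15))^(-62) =(15)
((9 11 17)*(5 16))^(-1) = ((5 16)(9 11 17))^(-1) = (5 16)(9 17 11)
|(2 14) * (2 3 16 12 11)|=6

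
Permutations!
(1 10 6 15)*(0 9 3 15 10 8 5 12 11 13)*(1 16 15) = [9, 8, 2, 1, 4, 12, 10, 7, 5, 3, 6, 13, 11, 0, 14, 16, 15] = (0 9 3 1 8 5 12 11 13)(6 10)(15 16)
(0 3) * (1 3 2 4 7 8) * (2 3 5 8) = (0 3)(1 5 8)(2 4 7) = [3, 5, 4, 0, 7, 8, 6, 2, 1]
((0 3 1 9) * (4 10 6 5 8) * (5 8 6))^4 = (4 8 6 5 10)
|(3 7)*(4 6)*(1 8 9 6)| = 10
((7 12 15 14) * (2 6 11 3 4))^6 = (2 6 11 3 4)(7 15)(12 14)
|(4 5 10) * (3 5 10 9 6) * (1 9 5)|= 4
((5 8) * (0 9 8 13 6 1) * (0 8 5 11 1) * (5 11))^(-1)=((0 9 11 1 8 5 13 6))^(-1)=(0 6 13 5 8 1 11 9)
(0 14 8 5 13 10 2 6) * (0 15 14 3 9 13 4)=(0 3 9 13 10 2 6 15 14 8 5 4)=[3, 1, 6, 9, 0, 4, 15, 7, 5, 13, 2, 11, 12, 10, 8, 14]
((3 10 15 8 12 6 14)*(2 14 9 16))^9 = ((2 14 3 10 15 8 12 6 9 16))^9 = (2 16 9 6 12 8 15 10 3 14)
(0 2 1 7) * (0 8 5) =(0 2 1 7 8 5) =[2, 7, 1, 3, 4, 0, 6, 8, 5]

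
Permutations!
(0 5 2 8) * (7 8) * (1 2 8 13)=(0 5 8)(1 2 7 13)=[5, 2, 7, 3, 4, 8, 6, 13, 0, 9, 10, 11, 12, 1]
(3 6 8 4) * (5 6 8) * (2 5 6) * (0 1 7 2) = (0 1 7 2 5)(3 8 4) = [1, 7, 5, 8, 3, 0, 6, 2, 4]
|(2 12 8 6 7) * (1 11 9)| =|(1 11 9)(2 12 8 6 7)| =15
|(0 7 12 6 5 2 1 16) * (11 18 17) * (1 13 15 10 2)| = |(0 7 12 6 5 1 16)(2 13 15 10)(11 18 17)| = 84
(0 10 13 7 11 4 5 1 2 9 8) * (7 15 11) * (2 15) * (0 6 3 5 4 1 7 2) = (0 10 13)(1 15 11)(2 9 8 6 3 5 7) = [10, 15, 9, 5, 4, 7, 3, 2, 6, 8, 13, 1, 12, 0, 14, 11]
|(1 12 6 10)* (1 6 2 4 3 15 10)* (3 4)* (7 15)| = 8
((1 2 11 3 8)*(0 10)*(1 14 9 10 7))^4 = (0 11 9 1 8)(2 14 7 3 10)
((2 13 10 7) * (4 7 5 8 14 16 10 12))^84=((2 13 12 4 7)(5 8 14 16 10))^84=(2 7 4 12 13)(5 10 16 14 8)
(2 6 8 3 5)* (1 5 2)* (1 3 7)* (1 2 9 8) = (1 5 3 9 8 7 2 6) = [0, 5, 6, 9, 4, 3, 1, 2, 7, 8]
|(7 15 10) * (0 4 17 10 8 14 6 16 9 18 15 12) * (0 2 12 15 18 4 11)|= 10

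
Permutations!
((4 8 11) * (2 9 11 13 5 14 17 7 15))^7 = ((2 9 11 4 8 13 5 14 17 7 15))^7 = (2 14 4 15 5 11 7 13 9 17 8)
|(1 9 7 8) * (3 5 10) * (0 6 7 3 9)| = 20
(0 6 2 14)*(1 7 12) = (0 6 2 14)(1 7 12) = [6, 7, 14, 3, 4, 5, 2, 12, 8, 9, 10, 11, 1, 13, 0]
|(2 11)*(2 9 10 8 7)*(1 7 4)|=|(1 7 2 11 9 10 8 4)|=8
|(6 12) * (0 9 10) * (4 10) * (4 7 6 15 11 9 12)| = 9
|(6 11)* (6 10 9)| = 4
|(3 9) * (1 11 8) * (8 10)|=|(1 11 10 8)(3 9)|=4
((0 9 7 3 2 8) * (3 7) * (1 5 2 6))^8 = (9)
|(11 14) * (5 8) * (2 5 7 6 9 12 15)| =8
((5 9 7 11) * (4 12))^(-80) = (12)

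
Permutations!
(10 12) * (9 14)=(9 14)(10 12)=[0, 1, 2, 3, 4, 5, 6, 7, 8, 14, 12, 11, 10, 13, 9]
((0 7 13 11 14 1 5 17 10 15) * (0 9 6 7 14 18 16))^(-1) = ((0 14 1 5 17 10 15 9 6 7 13 11 18 16))^(-1) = (0 16 18 11 13 7 6 9 15 10 17 5 1 14)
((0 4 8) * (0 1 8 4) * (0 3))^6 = (8)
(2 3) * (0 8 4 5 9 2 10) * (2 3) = (0 8 4 5 9 3 10) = [8, 1, 2, 10, 5, 9, 6, 7, 4, 3, 0]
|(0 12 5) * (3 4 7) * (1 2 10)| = |(0 12 5)(1 2 10)(3 4 7)| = 3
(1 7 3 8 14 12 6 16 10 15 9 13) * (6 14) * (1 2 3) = (1 7)(2 3 8 6 16 10 15 9 13)(12 14) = [0, 7, 3, 8, 4, 5, 16, 1, 6, 13, 15, 11, 14, 2, 12, 9, 10]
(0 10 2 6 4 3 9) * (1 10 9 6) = (0 9)(1 10 2)(3 6 4) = [9, 10, 1, 6, 3, 5, 4, 7, 8, 0, 2]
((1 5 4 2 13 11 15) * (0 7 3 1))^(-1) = (0 15 11 13 2 4 5 1 3 7)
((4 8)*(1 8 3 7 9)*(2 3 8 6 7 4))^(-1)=((1 6 7 9)(2 3 4 8))^(-1)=(1 9 7 6)(2 8 4 3)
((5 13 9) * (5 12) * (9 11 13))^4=((5 9 12)(11 13))^4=(13)(5 9 12)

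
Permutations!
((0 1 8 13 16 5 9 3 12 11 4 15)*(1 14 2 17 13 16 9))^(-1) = (0 15 4 11 12 3 9 13 17 2 14)(1 5 16 8)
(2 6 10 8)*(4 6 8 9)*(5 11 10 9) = (2 8)(4 6 9)(5 11 10) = [0, 1, 8, 3, 6, 11, 9, 7, 2, 4, 5, 10]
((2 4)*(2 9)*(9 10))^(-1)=((2 4 10 9))^(-1)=(2 9 10 4)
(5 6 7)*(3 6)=(3 6 7 5)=[0, 1, 2, 6, 4, 3, 7, 5]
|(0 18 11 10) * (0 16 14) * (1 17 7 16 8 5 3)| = 12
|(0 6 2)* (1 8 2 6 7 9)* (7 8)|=3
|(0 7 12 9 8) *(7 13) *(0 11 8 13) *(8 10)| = |(7 12 9 13)(8 11 10)| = 12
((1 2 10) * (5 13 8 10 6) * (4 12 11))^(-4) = ((1 2 6 5 13 8 10)(4 12 11))^(-4) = (1 5 10 6 8 2 13)(4 11 12)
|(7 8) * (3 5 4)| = |(3 5 4)(7 8)| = 6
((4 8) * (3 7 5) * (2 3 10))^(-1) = (2 10 5 7 3)(4 8)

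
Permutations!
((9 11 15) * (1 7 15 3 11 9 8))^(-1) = ((1 7 15 8)(3 11))^(-1) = (1 8 15 7)(3 11)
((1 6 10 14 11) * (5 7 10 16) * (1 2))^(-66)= ((1 6 16 5 7 10 14 11 2))^(-66)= (1 14 5)(2 10 16)(6 11 7)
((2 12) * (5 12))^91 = ((2 5 12))^91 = (2 5 12)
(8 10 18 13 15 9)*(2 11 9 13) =[0, 1, 11, 3, 4, 5, 6, 7, 10, 8, 18, 9, 12, 15, 14, 13, 16, 17, 2] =(2 11 9 8 10 18)(13 15)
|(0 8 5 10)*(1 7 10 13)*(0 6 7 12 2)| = 21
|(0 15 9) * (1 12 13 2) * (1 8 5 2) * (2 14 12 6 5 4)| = 6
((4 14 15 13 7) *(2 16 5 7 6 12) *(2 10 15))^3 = (2 7)(4 16)(5 14)(6 15 12 13 10)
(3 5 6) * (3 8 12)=(3 5 6 8 12)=[0, 1, 2, 5, 4, 6, 8, 7, 12, 9, 10, 11, 3]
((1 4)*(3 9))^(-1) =(1 4)(3 9)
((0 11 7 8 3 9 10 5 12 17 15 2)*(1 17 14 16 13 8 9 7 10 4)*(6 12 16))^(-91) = ((0 11 10 5 16 13 8 3 7 9 4 1 17 15 2)(6 12 14))^(-91) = (0 2 15 17 1 4 9 7 3 8 13 16 5 10 11)(6 14 12)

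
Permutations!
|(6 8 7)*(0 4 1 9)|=|(0 4 1 9)(6 8 7)|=12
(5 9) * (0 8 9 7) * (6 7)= (0 8 9 5 6 7)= [8, 1, 2, 3, 4, 6, 7, 0, 9, 5]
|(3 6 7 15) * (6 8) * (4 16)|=10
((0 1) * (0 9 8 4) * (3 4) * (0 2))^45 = (0 8 2 9 4 1 3)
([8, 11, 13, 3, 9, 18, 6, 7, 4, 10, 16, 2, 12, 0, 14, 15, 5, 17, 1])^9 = [11, 16, 18, 3, 13, 9, 6, 7, 2, 0, 8, 5, 12, 1, 14, 15, 4, 17, 10]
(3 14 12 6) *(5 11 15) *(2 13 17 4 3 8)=(2 13 17 4 3 14 12 6 8)(5 11 15)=[0, 1, 13, 14, 3, 11, 8, 7, 2, 9, 10, 15, 6, 17, 12, 5, 16, 4]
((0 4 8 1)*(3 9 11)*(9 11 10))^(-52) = ((0 4 8 1)(3 11)(9 10))^(-52) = (11)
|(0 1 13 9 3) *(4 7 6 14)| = |(0 1 13 9 3)(4 7 6 14)| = 20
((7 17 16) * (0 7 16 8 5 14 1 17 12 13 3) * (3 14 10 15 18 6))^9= ((0 7 12 13 14 1 17 8 5 10 15 18 6 3))^9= (0 10 14 3 5 13 6 8 12 18 17 7 15 1)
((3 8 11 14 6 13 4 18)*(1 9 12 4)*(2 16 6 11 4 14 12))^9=(1 16)(2 13)(3 8 4 18)(6 9)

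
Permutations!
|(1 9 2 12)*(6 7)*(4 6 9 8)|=|(1 8 4 6 7 9 2 12)|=8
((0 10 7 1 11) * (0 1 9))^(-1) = (0 9 7 10)(1 11)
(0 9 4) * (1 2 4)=(0 9 1 2 4)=[9, 2, 4, 3, 0, 5, 6, 7, 8, 1]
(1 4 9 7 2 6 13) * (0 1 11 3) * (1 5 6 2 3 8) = [5, 4, 2, 0, 9, 6, 13, 3, 1, 7, 10, 8, 12, 11] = (0 5 6 13 11 8 1 4 9 7 3)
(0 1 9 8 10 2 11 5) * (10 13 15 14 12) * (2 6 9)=[1, 2, 11, 3, 4, 0, 9, 7, 13, 8, 6, 5, 10, 15, 12, 14]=(0 1 2 11 5)(6 9 8 13 15 14 12 10)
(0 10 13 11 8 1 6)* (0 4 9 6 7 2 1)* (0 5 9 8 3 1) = (0 10 13 11 3 1 7 2)(4 8 5 9 6) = [10, 7, 0, 1, 8, 9, 4, 2, 5, 6, 13, 3, 12, 11]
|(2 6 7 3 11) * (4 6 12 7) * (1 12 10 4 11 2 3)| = |(1 12 7)(2 10 4 6 11 3)| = 6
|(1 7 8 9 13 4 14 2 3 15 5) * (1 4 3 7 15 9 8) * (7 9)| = 10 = |(1 15 5 4 14 2 9 13 3 7)|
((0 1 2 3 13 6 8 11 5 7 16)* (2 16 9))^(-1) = ((0 1 16)(2 3 13 6 8 11 5 7 9))^(-1) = (0 16 1)(2 9 7 5 11 8 6 13 3)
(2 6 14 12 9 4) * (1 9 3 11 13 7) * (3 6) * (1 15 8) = [0, 9, 3, 11, 2, 5, 14, 15, 1, 4, 10, 13, 6, 7, 12, 8] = (1 9 4 2 3 11 13 7 15 8)(6 14 12)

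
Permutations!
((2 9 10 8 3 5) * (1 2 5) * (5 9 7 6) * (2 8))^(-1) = (1 3 8)(2 10 9 5 6 7)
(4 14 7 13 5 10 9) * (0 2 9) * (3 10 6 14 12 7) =(0 2 9 4 12 7 13 5 6 14 3 10) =[2, 1, 9, 10, 12, 6, 14, 13, 8, 4, 0, 11, 7, 5, 3]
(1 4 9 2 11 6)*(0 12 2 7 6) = (0 12 2 11)(1 4 9 7 6) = [12, 4, 11, 3, 9, 5, 1, 6, 8, 7, 10, 0, 2]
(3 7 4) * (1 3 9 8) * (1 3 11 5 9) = (1 11 5 9 8 3 7 4) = [0, 11, 2, 7, 1, 9, 6, 4, 3, 8, 10, 5]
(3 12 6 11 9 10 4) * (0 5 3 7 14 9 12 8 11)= [5, 1, 2, 8, 7, 3, 0, 14, 11, 10, 4, 12, 6, 13, 9]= (0 5 3 8 11 12 6)(4 7 14 9 10)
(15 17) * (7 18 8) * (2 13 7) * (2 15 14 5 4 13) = (4 13 7 18 8 15 17 14 5) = [0, 1, 2, 3, 13, 4, 6, 18, 15, 9, 10, 11, 12, 7, 5, 17, 16, 14, 8]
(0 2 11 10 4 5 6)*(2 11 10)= (0 11 2 10 4 5 6)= [11, 1, 10, 3, 5, 6, 0, 7, 8, 9, 4, 2]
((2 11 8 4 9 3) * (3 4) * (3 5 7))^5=(2 3 7 5 8 11)(4 9)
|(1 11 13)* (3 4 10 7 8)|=15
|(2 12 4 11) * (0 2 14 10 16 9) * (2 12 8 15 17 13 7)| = |(0 12 4 11 14 10 16 9)(2 8 15 17 13 7)| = 24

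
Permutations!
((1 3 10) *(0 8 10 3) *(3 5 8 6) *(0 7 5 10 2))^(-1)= ((0 6 3 10 1 7 5 8 2))^(-1)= (0 2 8 5 7 1 10 3 6)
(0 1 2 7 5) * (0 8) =[1, 2, 7, 3, 4, 8, 6, 5, 0] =(0 1 2 7 5 8)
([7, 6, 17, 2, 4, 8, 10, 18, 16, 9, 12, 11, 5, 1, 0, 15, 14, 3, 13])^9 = (0 8 10 13)(1 7 16 12)(5 6 18 14)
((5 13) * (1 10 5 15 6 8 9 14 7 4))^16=((1 10 5 13 15 6 8 9 14 7 4))^16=(1 6 4 15 7 13 14 5 9 10 8)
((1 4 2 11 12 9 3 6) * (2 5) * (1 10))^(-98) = (1 5 11 9 6)(2 12 3 10 4)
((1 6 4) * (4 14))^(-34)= ((1 6 14 4))^(-34)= (1 14)(4 6)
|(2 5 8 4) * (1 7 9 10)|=4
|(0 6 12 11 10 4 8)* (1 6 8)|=6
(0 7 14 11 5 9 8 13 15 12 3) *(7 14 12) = (0 14 11 5 9 8 13 15 7 12 3) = [14, 1, 2, 0, 4, 9, 6, 12, 13, 8, 10, 5, 3, 15, 11, 7]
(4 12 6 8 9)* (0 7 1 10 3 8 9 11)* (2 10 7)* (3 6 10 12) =[2, 7, 12, 8, 3, 5, 9, 1, 11, 4, 6, 0, 10] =(0 2 12 10 6 9 4 3 8 11)(1 7)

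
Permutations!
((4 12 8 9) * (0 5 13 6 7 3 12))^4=(0 7 9 13 12)(3 4 6 8 5)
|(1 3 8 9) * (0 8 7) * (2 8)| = |(0 2 8 9 1 3 7)| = 7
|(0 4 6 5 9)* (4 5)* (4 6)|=3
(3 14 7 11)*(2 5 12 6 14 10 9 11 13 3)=(2 5 12 6 14 7 13 3 10 9 11)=[0, 1, 5, 10, 4, 12, 14, 13, 8, 11, 9, 2, 6, 3, 7]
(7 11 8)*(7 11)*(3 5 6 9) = [0, 1, 2, 5, 4, 6, 9, 7, 11, 3, 10, 8] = (3 5 6 9)(8 11)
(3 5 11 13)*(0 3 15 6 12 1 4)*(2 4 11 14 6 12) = [3, 11, 4, 5, 0, 14, 2, 7, 8, 9, 10, 13, 1, 15, 6, 12] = (0 3 5 14 6 2 4)(1 11 13 15 12)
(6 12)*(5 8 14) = (5 8 14)(6 12) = [0, 1, 2, 3, 4, 8, 12, 7, 14, 9, 10, 11, 6, 13, 5]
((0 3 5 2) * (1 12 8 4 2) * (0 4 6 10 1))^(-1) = ((0 3 5)(1 12 8 6 10)(2 4))^(-1) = (0 5 3)(1 10 6 8 12)(2 4)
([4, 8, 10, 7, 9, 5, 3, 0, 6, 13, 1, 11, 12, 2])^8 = [6, 13, 4, 1, 3, 5, 10, 8, 2, 7, 9, 11, 12, 0]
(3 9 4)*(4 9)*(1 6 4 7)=[0, 6, 2, 7, 3, 5, 4, 1, 8, 9]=(9)(1 6 4 3 7)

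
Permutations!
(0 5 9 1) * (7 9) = (0 5 7 9 1) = [5, 0, 2, 3, 4, 7, 6, 9, 8, 1]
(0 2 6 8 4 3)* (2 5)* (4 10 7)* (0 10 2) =(0 5)(2 6 8)(3 10 7 4) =[5, 1, 6, 10, 3, 0, 8, 4, 2, 9, 7]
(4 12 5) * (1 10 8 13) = (1 10 8 13)(4 12 5) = [0, 10, 2, 3, 12, 4, 6, 7, 13, 9, 8, 11, 5, 1]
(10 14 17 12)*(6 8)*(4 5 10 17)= (4 5 10 14)(6 8)(12 17)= [0, 1, 2, 3, 5, 10, 8, 7, 6, 9, 14, 11, 17, 13, 4, 15, 16, 12]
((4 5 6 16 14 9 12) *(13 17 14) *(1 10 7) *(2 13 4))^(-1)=(1 7 10)(2 12 9 14 17 13)(4 16 6 5)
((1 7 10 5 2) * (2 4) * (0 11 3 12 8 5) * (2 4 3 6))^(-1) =((0 11 6 2 1 7 10)(3 12 8 5))^(-1) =(0 10 7 1 2 6 11)(3 5 8 12)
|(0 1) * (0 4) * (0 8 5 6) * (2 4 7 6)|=4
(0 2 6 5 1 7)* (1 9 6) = (0 2 1 7)(5 9 6) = [2, 7, 1, 3, 4, 9, 5, 0, 8, 6]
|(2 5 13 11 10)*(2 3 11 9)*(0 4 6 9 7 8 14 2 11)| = 42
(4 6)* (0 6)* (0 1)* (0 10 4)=[6, 10, 2, 3, 1, 5, 0, 7, 8, 9, 4]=(0 6)(1 10 4)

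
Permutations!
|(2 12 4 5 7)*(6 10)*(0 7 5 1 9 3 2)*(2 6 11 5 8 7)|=13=|(0 2 12 4 1 9 3 6 10 11 5 8 7)|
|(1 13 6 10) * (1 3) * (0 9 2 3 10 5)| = 8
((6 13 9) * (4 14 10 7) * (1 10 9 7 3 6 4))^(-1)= (1 7 13 6 3 10)(4 9 14)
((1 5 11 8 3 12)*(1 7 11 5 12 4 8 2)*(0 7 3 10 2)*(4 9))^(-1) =((0 7 11)(1 12 3 9 4 8 10 2))^(-1) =(0 11 7)(1 2 10 8 4 9 3 12)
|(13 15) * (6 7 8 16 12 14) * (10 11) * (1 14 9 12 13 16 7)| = |(1 14 6)(7 8)(9 12)(10 11)(13 15 16)| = 6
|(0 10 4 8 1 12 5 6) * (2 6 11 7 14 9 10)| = |(0 2 6)(1 12 5 11 7 14 9 10 4 8)| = 30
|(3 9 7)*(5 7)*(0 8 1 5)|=7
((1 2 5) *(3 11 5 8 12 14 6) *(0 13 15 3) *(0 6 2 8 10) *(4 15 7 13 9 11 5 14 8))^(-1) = (0 10 2 14 11 9)(1 5 3 15 4)(7 13)(8 12)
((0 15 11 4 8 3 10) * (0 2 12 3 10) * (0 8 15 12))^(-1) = ((0 12 3 8 10 2)(4 15 11))^(-1) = (0 2 10 8 3 12)(4 11 15)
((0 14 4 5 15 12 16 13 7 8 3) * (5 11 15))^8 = ((0 14 4 11 15 12 16 13 7 8 3))^8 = (0 7 12 4 3 13 15 14 8 16 11)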